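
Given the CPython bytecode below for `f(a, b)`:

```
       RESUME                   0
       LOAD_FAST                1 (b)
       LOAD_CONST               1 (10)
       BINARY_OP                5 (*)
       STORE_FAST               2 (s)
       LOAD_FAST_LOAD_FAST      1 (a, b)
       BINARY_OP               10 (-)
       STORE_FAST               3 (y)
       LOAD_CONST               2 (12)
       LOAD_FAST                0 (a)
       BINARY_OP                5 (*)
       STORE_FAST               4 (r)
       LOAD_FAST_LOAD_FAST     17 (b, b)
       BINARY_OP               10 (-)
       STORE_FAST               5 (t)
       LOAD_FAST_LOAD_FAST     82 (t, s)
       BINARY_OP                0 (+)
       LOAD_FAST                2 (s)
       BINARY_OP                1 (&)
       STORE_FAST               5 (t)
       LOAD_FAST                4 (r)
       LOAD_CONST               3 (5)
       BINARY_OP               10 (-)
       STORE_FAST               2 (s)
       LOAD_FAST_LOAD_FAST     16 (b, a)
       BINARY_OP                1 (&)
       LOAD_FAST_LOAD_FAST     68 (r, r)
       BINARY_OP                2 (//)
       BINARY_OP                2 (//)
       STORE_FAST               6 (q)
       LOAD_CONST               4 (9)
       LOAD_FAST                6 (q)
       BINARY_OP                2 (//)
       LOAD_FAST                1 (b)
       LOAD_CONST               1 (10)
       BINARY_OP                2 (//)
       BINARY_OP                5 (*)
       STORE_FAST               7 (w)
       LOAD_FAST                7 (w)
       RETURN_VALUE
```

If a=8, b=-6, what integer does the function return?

LOAD_FAST b → push -6. Stack: [-6]
LOAD_CONST → push 10. Stack: [-6, 10]
BINARY_OP * → -6 * 10 = -60. Stack: [-60]
STORE_FAST s → s=-60. Stack: []
LOAD_FAST_LOAD_FAST a,b → push 8,-6. Stack: [8, -6]
BINARY_OP - → 8 - -6 = 14. Stack: [14]
STORE_FAST y → y=14. Stack: []
LOAD_CONST → push 12. Stack: [12]
LOAD_FAST a → push 8. Stack: [12, 8]
BINARY_OP * → 12 * 8 = 96. Stack: [96]
STORE_FAST r → r=96. Stack: []
LOAD_FAST_LOAD_FAST b,b → push -6,-6. Stack: [-6, -6]
BINARY_OP - → -6 - -6 = 0. Stack: [0]
STORE_FAST t → t=0. Stack: []
LOAD_FAST_LOAD_FAST t,s → push 0,-60. Stack: [0, -60]
BINARY_OP + → 0 + -60 = -60. Stack: [-60]
LOAD_FAST s → push -60. Stack: [-60, -60]
BINARY_OP & → -60 & -60 = -60. Stack: [-60]
STORE_FAST t → t=-60. Stack: []
LOAD_FAST r → push 96. Stack: [96]
LOAD_CONST → push 5. Stack: [96, 5]
BINARY_OP - → 96 - 5 = 91. Stack: [91]
STORE_FAST s → s=91. Stack: []
LOAD_FAST_LOAD_FAST b,a → push -6,8. Stack: [-6, 8]
BINARY_OP & → -6 & 8 = 8. Stack: [8]
LOAD_FAST_LOAD_FAST r,r → push 96,96. Stack: [8, 96, 96]
BINARY_OP // → 96 // 96 = 1. Stack: [8, 1]
BINARY_OP // → 8 // 1 = 8. Stack: [8]
STORE_FAST q → q=8. Stack: []
LOAD_CONST → push 9. Stack: [9]
LOAD_FAST q → push 8. Stack: [9, 8]
BINARY_OP // → 9 // 8 = 1. Stack: [1]
LOAD_FAST b → push -6. Stack: [1, -6]
LOAD_CONST → push 10. Stack: [1, -6, 10]
BINARY_OP // → -6 // 10 = -1. Stack: [1, -1]
BINARY_OP * → 1 * -1 = -1. Stack: [-1]
STORE_FAST w → w=-1. Stack: []
LOAD_FAST w → push -1. Stack: [-1]
RETURN_VALUE → return -1.

-1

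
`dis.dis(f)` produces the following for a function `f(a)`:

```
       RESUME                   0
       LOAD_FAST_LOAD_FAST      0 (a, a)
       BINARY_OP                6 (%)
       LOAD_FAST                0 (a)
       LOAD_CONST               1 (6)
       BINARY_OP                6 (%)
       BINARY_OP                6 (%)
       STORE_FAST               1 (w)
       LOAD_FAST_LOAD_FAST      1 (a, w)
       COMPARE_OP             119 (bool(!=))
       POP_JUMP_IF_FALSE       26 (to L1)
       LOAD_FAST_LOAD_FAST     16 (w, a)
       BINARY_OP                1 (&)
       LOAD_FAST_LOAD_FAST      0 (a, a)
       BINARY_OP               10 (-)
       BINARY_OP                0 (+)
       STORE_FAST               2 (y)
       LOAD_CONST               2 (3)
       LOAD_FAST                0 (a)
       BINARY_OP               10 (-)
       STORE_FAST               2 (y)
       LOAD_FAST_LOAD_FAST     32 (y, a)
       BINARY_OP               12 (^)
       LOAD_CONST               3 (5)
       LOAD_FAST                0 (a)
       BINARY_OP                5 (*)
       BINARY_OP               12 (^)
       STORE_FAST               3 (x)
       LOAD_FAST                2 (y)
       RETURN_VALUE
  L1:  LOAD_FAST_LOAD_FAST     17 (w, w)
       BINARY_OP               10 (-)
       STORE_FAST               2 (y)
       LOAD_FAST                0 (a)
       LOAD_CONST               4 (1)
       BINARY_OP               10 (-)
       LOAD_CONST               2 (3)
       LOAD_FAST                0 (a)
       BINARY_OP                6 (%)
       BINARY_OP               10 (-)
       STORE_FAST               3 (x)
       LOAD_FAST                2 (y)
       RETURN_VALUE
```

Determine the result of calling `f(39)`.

LOAD_FAST_LOAD_FAST a,a → push 39,39. Stack: [39, 39]
BINARY_OP % → 39 % 39 = 0. Stack: [0]
LOAD_FAST a → push 39. Stack: [0, 39]
LOAD_CONST → push 6. Stack: [0, 39, 6]
BINARY_OP % → 39 % 6 = 3. Stack: [0, 3]
BINARY_OP % → 0 % 3 = 0. Stack: [0]
STORE_FAST w → w=0. Stack: []
LOAD_FAST_LOAD_FAST a,w → push 39,0. Stack: [39, 0]
COMPARE_OP bool(!=) → 39 vs 0 = True. Stack: [True]
POP_JUMP_IF_FALSE → pop True; no jump. Stack: []
LOAD_FAST_LOAD_FAST w,a → push 0,39. Stack: [0, 39]
BINARY_OP & → 0 & 39 = 0. Stack: [0]
LOAD_FAST_LOAD_FAST a,a → push 39,39. Stack: [0, 39, 39]
BINARY_OP - → 39 - 39 = 0. Stack: [0, 0]
BINARY_OP + → 0 + 0 = 0. Stack: [0]
STORE_FAST y → y=0. Stack: []
LOAD_CONST → push 3. Stack: [3]
LOAD_FAST a → push 39. Stack: [3, 39]
BINARY_OP - → 3 - 39 = -36. Stack: [-36]
STORE_FAST y → y=-36. Stack: []
LOAD_FAST_LOAD_FAST y,a → push -36,39. Stack: [-36, 39]
BINARY_OP ^ → -36 ^ 39 = -5. Stack: [-5]
LOAD_CONST → push 5. Stack: [-5, 5]
LOAD_FAST a → push 39. Stack: [-5, 5, 39]
BINARY_OP * → 5 * 39 = 195. Stack: [-5, 195]
BINARY_OP ^ → -5 ^ 195 = -200. Stack: [-200]
STORE_FAST x → x=-200. Stack: []
LOAD_FAST y → push -36. Stack: [-36]
RETURN_VALUE → return -36.

-36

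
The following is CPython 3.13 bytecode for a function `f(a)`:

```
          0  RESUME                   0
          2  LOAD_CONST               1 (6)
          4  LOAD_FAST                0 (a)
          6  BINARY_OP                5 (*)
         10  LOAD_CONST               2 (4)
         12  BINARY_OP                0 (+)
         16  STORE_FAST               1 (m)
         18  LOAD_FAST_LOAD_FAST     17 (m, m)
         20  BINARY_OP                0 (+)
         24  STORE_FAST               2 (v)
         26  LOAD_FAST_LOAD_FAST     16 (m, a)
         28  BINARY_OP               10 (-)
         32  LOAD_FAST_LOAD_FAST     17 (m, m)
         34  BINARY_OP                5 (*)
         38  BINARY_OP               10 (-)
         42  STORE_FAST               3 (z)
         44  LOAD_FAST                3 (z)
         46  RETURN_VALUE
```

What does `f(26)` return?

LOAD_CONST → push 6. Stack: [6]
LOAD_FAST a → push 26. Stack: [6, 26]
BINARY_OP * → 6 * 26 = 156. Stack: [156]
LOAD_CONST → push 4. Stack: [156, 4]
BINARY_OP + → 156 + 4 = 160. Stack: [160]
STORE_FAST m → m=160. Stack: []
LOAD_FAST_LOAD_FAST m,m → push 160,160. Stack: [160, 160]
BINARY_OP + → 160 + 160 = 320. Stack: [320]
STORE_FAST v → v=320. Stack: []
LOAD_FAST_LOAD_FAST m,a → push 160,26. Stack: [160, 26]
BINARY_OP - → 160 - 26 = 134. Stack: [134]
LOAD_FAST_LOAD_FAST m,m → push 160,160. Stack: [134, 160, 160]
BINARY_OP * → 160 * 160 = 25600. Stack: [134, 25600]
BINARY_OP - → 134 - 25600 = -25466. Stack: [-25466]
STORE_FAST z → z=-25466. Stack: []
LOAD_FAST z → push -25466. Stack: [-25466]
RETURN_VALUE → return -25466.

-25466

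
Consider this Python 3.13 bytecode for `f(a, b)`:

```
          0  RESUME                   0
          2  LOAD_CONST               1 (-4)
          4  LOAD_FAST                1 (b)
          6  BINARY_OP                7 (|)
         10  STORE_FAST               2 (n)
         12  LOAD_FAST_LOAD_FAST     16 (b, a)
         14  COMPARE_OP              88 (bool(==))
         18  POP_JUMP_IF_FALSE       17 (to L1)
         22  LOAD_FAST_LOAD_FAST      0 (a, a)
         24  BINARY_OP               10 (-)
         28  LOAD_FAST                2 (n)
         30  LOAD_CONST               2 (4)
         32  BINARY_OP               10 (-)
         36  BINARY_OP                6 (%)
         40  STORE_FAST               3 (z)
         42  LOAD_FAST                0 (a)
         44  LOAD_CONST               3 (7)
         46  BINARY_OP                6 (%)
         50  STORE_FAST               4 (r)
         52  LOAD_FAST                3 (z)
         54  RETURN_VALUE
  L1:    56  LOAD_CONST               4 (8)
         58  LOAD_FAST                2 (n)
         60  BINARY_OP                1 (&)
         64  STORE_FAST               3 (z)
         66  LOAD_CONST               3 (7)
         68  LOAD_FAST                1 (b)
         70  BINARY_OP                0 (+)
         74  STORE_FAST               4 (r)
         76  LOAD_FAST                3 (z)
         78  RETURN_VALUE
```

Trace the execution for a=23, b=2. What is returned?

LOAD_CONST → push -4. Stack: [-4]
LOAD_FAST b → push 2. Stack: [-4, 2]
BINARY_OP | → -4 | 2 = -2. Stack: [-2]
STORE_FAST n → n=-2. Stack: []
LOAD_FAST_LOAD_FAST b,a → push 2,23. Stack: [2, 23]
COMPARE_OP bool(==) → 2 vs 23 = False. Stack: [False]
POP_JUMP_IF_FALSE → pop False; jump. Stack: []
LOAD_CONST → push 8. Stack: [8]
LOAD_FAST n → push -2. Stack: [8, -2]
BINARY_OP & → 8 & -2 = 8. Stack: [8]
STORE_FAST z → z=8. Stack: []
LOAD_CONST → push 7. Stack: [7]
LOAD_FAST b → push 2. Stack: [7, 2]
BINARY_OP + → 7 + 2 = 9. Stack: [9]
STORE_FAST r → r=9. Stack: []
LOAD_FAST z → push 8. Stack: [8]
RETURN_VALUE → return 8.

8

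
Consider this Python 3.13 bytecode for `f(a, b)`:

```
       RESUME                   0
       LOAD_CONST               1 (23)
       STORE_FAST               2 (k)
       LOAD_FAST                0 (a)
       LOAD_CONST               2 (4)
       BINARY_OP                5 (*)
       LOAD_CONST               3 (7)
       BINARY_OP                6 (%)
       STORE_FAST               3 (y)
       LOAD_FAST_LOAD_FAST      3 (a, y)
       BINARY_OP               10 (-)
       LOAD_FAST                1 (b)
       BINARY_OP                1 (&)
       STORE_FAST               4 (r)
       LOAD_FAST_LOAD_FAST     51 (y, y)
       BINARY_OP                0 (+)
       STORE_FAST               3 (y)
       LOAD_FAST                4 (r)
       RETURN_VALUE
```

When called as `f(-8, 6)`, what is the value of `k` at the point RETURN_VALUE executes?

LOAD_CONST → push 23. Stack: [23]
STORE_FAST k → k=23. Stack: []
LOAD_FAST a → push -8. Stack: [-8]
LOAD_CONST → push 4. Stack: [-8, 4]
BINARY_OP * → -8 * 4 = -32. Stack: [-32]
LOAD_CONST → push 7. Stack: [-32, 7]
BINARY_OP % → -32 % 7 = 3. Stack: [3]
STORE_FAST y → y=3. Stack: []
LOAD_FAST_LOAD_FAST a,y → push -8,3. Stack: [-8, 3]
BINARY_OP - → -8 - 3 = -11. Stack: [-11]
LOAD_FAST b → push 6. Stack: [-11, 6]
BINARY_OP & → -11 & 6 = 4. Stack: [4]
STORE_FAST r → r=4. Stack: []
LOAD_FAST_LOAD_FAST y,y → push 3,3. Stack: [3, 3]
BINARY_OP + → 3 + 3 = 6. Stack: [6]
STORE_FAST y → y=6. Stack: []
LOAD_FAST r → push 4. Stack: [4]
RETURN_VALUE → return 4.

23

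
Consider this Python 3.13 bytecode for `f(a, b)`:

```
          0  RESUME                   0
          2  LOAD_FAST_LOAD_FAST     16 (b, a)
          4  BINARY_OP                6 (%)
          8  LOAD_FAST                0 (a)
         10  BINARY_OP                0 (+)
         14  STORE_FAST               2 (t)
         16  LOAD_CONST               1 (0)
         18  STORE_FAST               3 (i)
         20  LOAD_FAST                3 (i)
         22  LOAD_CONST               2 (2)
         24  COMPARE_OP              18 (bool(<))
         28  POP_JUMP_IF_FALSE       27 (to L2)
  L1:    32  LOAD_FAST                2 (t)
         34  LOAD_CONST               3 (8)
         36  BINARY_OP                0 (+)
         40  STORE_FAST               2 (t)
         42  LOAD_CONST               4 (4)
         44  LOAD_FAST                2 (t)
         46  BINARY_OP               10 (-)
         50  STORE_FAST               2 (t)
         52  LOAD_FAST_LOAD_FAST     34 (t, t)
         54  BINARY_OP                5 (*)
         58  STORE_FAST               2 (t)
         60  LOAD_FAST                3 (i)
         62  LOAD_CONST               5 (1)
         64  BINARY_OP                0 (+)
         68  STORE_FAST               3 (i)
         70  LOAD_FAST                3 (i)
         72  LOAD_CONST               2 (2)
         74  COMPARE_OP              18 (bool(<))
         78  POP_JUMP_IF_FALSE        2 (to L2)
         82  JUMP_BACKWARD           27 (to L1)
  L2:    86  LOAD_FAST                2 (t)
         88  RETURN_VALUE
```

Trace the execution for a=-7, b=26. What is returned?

841

LOAD_FAST_LOAD_FAST b,a → push 26,-7. Stack: [26, -7]
BINARY_OP % → 26 % -7 = -2. Stack: [-2]
LOAD_FAST a → push -7. Stack: [-2, -7]
BINARY_OP + → -2 + -7 = -9. Stack: [-9]
STORE_FAST t → t=-9. Stack: []
LOAD_CONST → push 0. Stack: [0]
STORE_FAST i → i=0. Stack: []
LOAD_FAST i → push 0. Stack: [0]
LOAD_CONST → push 2. Stack: [0, 2]
COMPARE_OP bool(<) → 0 vs 2 = True. Stack: [True]
POP_JUMP_IF_FALSE → pop True; no jump. Stack: []
LOAD_FAST t → push -9. Stack: [-9]
LOAD_CONST → push 8. Stack: [-9, 8]
BINARY_OP + → -9 + 8 = -1. Stack: [-1]
STORE_FAST t → t=-1. Stack: []
LOAD_CONST → push 4. Stack: [4]
LOAD_FAST t → push -1. Stack: [4, -1]
BINARY_OP - → 4 - -1 = 5. Stack: [5]
STORE_FAST t → t=5. Stack: []
LOAD_FAST_LOAD_FAST t,t → push 5,5. Stack: [5, 5]
BINARY_OP * → 5 * 5 = 25. Stack: [25]
STORE_FAST t → t=25. Stack: []
LOAD_FAST i → push 0. Stack: [0]
LOAD_CONST → push 1. Stack: [0, 1]
BINARY_OP + → 0 + 1 = 1. Stack: [1]
STORE_FAST i → i=1. Stack: []
LOAD_FAST i → push 1. Stack: [1]
LOAD_CONST → push 2. Stack: [1, 2]
COMPARE_OP bool(<) → 1 vs 2 = True. Stack: [True]
POP_JUMP_IF_FALSE → pop True; no jump. Stack: []
LOAD_FAST t → push 25. Stack: [25]
LOAD_CONST → push 8. Stack: [25, 8]
BINARY_OP + → 25 + 8 = 33. Stack: [33]
STORE_FAST t → t=33. Stack: []
LOAD_CONST → push 4. Stack: [4]
LOAD_FAST t → push 33. Stack: [4, 33]
BINARY_OP - → 4 - 33 = -29. Stack: [-29]
STORE_FAST t → t=-29. Stack: []
LOAD_FAST_LOAD_FAST t,t → push -29,-29. Stack: [-29, -29]
BINARY_OP * → -29 * -29 = 841. Stack: [841]
STORE_FAST t → t=841. Stack: []
LOAD_FAST i → push 1. Stack: [1]
LOAD_CONST → push 1. Stack: [1, 1]
BINARY_OP + → 1 + 1 = 2. Stack: [2]
STORE_FAST i → i=2. Stack: []
LOAD_FAST i → push 2. Stack: [2]
LOAD_CONST → push 2. Stack: [2, 2]
COMPARE_OP bool(<) → 2 vs 2 = False. Stack: [False]
POP_JUMP_IF_FALSE → pop False; jump. Stack: []
LOAD_FAST t → push 841. Stack: [841]
RETURN_VALUE → return 841.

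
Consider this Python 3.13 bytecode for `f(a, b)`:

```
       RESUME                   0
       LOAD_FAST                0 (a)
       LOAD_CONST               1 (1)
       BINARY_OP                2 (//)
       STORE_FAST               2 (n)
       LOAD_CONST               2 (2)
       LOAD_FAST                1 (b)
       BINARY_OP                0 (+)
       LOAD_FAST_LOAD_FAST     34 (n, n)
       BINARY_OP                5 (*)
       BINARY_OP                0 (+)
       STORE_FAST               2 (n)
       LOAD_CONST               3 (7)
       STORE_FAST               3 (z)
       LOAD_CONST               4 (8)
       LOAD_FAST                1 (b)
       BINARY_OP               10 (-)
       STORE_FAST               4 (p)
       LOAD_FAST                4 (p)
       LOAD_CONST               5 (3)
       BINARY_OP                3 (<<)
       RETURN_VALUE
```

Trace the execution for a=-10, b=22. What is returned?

LOAD_FAST a → push -10. Stack: [-10]
LOAD_CONST → push 1. Stack: [-10, 1]
BINARY_OP // → -10 // 1 = -10. Stack: [-10]
STORE_FAST n → n=-10. Stack: []
LOAD_CONST → push 2. Stack: [2]
LOAD_FAST b → push 22. Stack: [2, 22]
BINARY_OP + → 2 + 22 = 24. Stack: [24]
LOAD_FAST_LOAD_FAST n,n → push -10,-10. Stack: [24, -10, -10]
BINARY_OP * → -10 * -10 = 100. Stack: [24, 100]
BINARY_OP + → 24 + 100 = 124. Stack: [124]
STORE_FAST n → n=124. Stack: []
LOAD_CONST → push 7. Stack: [7]
STORE_FAST z → z=7. Stack: []
LOAD_CONST → push 8. Stack: [8]
LOAD_FAST b → push 22. Stack: [8, 22]
BINARY_OP - → 8 - 22 = -14. Stack: [-14]
STORE_FAST p → p=-14. Stack: []
LOAD_FAST p → push -14. Stack: [-14]
LOAD_CONST → push 3. Stack: [-14, 3]
BINARY_OP << → -14 << 3 = -112. Stack: [-112]
RETURN_VALUE → return -112.

-112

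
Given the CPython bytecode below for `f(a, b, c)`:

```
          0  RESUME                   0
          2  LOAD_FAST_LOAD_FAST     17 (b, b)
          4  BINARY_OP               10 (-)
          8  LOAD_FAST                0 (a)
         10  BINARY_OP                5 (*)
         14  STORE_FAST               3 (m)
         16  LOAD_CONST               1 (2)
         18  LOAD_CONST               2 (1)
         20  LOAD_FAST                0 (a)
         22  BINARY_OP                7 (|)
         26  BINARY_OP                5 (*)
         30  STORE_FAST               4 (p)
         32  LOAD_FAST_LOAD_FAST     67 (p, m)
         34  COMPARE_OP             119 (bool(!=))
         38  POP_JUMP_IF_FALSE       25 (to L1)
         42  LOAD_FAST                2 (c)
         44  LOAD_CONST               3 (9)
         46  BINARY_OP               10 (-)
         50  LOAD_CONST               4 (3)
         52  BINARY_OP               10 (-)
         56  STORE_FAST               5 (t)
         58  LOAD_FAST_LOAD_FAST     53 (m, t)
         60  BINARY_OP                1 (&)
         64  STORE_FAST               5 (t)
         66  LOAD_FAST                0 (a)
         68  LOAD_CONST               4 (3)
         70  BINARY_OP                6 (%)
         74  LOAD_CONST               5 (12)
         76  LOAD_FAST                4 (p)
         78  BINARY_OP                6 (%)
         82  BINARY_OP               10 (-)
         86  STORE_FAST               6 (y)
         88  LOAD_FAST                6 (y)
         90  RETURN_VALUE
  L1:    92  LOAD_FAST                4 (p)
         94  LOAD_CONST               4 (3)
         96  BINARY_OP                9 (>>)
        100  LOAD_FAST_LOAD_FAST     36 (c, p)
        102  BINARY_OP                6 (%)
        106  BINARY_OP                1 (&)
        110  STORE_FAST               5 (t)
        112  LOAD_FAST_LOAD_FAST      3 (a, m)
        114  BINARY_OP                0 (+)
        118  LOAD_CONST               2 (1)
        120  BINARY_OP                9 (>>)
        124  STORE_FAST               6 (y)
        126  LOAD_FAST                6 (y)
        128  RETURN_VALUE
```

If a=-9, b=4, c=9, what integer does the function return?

6

LOAD_FAST_LOAD_FAST b,b → push 4,4. Stack: [4, 4]
BINARY_OP - → 4 - 4 = 0. Stack: [0]
LOAD_FAST a → push -9. Stack: [0, -9]
BINARY_OP * → 0 * -9 = 0. Stack: [0]
STORE_FAST m → m=0. Stack: []
LOAD_CONST → push 2. Stack: [2]
LOAD_CONST → push 1. Stack: [2, 1]
LOAD_FAST a → push -9. Stack: [2, 1, -9]
BINARY_OP | → 1 | -9 = -9. Stack: [2, -9]
BINARY_OP * → 2 * -9 = -18. Stack: [-18]
STORE_FAST p → p=-18. Stack: []
LOAD_FAST_LOAD_FAST p,m → push -18,0. Stack: [-18, 0]
COMPARE_OP bool(!=) → -18 vs 0 = True. Stack: [True]
POP_JUMP_IF_FALSE → pop True; no jump. Stack: []
LOAD_FAST c → push 9. Stack: [9]
LOAD_CONST → push 9. Stack: [9, 9]
BINARY_OP - → 9 - 9 = 0. Stack: [0]
LOAD_CONST → push 3. Stack: [0, 3]
BINARY_OP - → 0 - 3 = -3. Stack: [-3]
STORE_FAST t → t=-3. Stack: []
LOAD_FAST_LOAD_FAST m,t → push 0,-3. Stack: [0, -3]
BINARY_OP & → 0 & -3 = 0. Stack: [0]
STORE_FAST t → t=0. Stack: []
LOAD_FAST a → push -9. Stack: [-9]
LOAD_CONST → push 3. Stack: [-9, 3]
BINARY_OP % → -9 % 3 = 0. Stack: [0]
LOAD_CONST → push 12. Stack: [0, 12]
LOAD_FAST p → push -18. Stack: [0, 12, -18]
BINARY_OP % → 12 % -18 = -6. Stack: [0, -6]
BINARY_OP - → 0 - -6 = 6. Stack: [6]
STORE_FAST y → y=6. Stack: []
LOAD_FAST y → push 6. Stack: [6]
RETURN_VALUE → return 6.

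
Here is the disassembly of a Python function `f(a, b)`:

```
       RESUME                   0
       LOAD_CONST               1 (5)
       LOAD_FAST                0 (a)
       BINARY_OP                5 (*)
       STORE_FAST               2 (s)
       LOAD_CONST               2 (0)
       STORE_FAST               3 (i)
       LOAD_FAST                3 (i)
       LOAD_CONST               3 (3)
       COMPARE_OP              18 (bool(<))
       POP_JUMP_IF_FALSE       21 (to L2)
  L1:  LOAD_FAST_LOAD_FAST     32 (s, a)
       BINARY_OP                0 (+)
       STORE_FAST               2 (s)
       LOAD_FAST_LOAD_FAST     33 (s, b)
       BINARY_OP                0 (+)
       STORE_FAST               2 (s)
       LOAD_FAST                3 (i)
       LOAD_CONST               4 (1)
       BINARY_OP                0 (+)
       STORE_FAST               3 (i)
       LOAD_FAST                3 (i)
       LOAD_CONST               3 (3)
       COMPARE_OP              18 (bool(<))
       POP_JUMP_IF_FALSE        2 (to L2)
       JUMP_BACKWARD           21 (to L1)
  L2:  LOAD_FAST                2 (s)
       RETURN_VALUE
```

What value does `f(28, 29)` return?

311

LOAD_CONST → push 5. Stack: [5]
LOAD_FAST a → push 28. Stack: [5, 28]
BINARY_OP * → 5 * 28 = 140. Stack: [140]
STORE_FAST s → s=140. Stack: []
LOAD_CONST → push 0. Stack: [0]
STORE_FAST i → i=0. Stack: []
LOAD_FAST i → push 0. Stack: [0]
LOAD_CONST → push 3. Stack: [0, 3]
COMPARE_OP bool(<) → 0 vs 3 = True. Stack: [True]
POP_JUMP_IF_FALSE → pop True; no jump. Stack: []
LOAD_FAST_LOAD_FAST s,a → push 140,28. Stack: [140, 28]
BINARY_OP + → 140 + 28 = 168. Stack: [168]
STORE_FAST s → s=168. Stack: []
LOAD_FAST_LOAD_FAST s,b → push 168,29. Stack: [168, 29]
BINARY_OP + → 168 + 29 = 197. Stack: [197]
STORE_FAST s → s=197. Stack: []
LOAD_FAST i → push 0. Stack: [0]
LOAD_CONST → push 1. Stack: [0, 1]
BINARY_OP + → 0 + 1 = 1. Stack: [1]
STORE_FAST i → i=1. Stack: []
LOAD_FAST i → push 1. Stack: [1]
LOAD_CONST → push 3. Stack: [1, 3]
COMPARE_OP bool(<) → 1 vs 3 = True. Stack: [True]
POP_JUMP_IF_FALSE → pop True; no jump. Stack: []
LOAD_FAST_LOAD_FAST s,a → push 197,28. Stack: [197, 28]
BINARY_OP + → 197 + 28 = 225. Stack: [225]
STORE_FAST s → s=225. Stack: []
LOAD_FAST_LOAD_FAST s,b → push 225,29. Stack: [225, 29]
BINARY_OP + → 225 + 29 = 254. Stack: [254]
STORE_FAST s → s=254. Stack: []
LOAD_FAST i → push 1. Stack: [1]
LOAD_CONST → push 1. Stack: [1, 1]
BINARY_OP + → 1 + 1 = 2. Stack: [2]
STORE_FAST i → i=2. Stack: []
LOAD_FAST i → push 2. Stack: [2]
LOAD_CONST → push 3. Stack: [2, 3]
COMPARE_OP bool(<) → 2 vs 3 = True. Stack: [True]
POP_JUMP_IF_FALSE → pop True; no jump. Stack: []
LOAD_FAST_LOAD_FAST s,a → push 254,28. Stack: [254, 28]
BINARY_OP + → 254 + 28 = 282. Stack: [282]
STORE_FAST s → s=282. Stack: []
LOAD_FAST_LOAD_FAST s,b → push 282,29. Stack: [282, 29]
BINARY_OP + → 282 + 29 = 311. Stack: [311]
STORE_FAST s → s=311. Stack: []
LOAD_FAST i → push 2. Stack: [2]
LOAD_CONST → push 1. Stack: [2, 1]
BINARY_OP + → 2 + 1 = 3. Stack: [3]
STORE_FAST i → i=3. Stack: []
LOAD_FAST i → push 3. Stack: [3]
LOAD_CONST → push 3. Stack: [3, 3]
COMPARE_OP bool(<) → 3 vs 3 = False. Stack: [False]
POP_JUMP_IF_FALSE → pop False; jump. Stack: []
LOAD_FAST s → push 311. Stack: [311]
RETURN_VALUE → return 311.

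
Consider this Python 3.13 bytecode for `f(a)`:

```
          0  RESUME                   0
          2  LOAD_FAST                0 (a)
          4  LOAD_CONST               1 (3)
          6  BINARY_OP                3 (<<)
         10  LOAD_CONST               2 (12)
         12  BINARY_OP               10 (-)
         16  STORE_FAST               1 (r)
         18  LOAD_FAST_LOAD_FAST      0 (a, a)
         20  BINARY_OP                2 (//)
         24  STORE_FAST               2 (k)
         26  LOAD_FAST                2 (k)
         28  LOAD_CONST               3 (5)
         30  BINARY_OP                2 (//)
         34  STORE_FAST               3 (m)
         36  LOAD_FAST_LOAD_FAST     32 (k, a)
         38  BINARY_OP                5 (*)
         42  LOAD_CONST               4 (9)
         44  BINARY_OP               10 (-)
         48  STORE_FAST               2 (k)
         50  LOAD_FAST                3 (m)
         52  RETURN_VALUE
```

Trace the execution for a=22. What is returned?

LOAD_FAST a → push 22. Stack: [22]
LOAD_CONST → push 3. Stack: [22, 3]
BINARY_OP << → 22 << 3 = 176. Stack: [176]
LOAD_CONST → push 12. Stack: [176, 12]
BINARY_OP - → 176 - 12 = 164. Stack: [164]
STORE_FAST r → r=164. Stack: []
LOAD_FAST_LOAD_FAST a,a → push 22,22. Stack: [22, 22]
BINARY_OP // → 22 // 22 = 1. Stack: [1]
STORE_FAST k → k=1. Stack: []
LOAD_FAST k → push 1. Stack: [1]
LOAD_CONST → push 5. Stack: [1, 5]
BINARY_OP // → 1 // 5 = 0. Stack: [0]
STORE_FAST m → m=0. Stack: []
LOAD_FAST_LOAD_FAST k,a → push 1,22. Stack: [1, 22]
BINARY_OP * → 1 * 22 = 22. Stack: [22]
LOAD_CONST → push 9. Stack: [22, 9]
BINARY_OP - → 22 - 9 = 13. Stack: [13]
STORE_FAST k → k=13. Stack: []
LOAD_FAST m → push 0. Stack: [0]
RETURN_VALUE → return 0.

0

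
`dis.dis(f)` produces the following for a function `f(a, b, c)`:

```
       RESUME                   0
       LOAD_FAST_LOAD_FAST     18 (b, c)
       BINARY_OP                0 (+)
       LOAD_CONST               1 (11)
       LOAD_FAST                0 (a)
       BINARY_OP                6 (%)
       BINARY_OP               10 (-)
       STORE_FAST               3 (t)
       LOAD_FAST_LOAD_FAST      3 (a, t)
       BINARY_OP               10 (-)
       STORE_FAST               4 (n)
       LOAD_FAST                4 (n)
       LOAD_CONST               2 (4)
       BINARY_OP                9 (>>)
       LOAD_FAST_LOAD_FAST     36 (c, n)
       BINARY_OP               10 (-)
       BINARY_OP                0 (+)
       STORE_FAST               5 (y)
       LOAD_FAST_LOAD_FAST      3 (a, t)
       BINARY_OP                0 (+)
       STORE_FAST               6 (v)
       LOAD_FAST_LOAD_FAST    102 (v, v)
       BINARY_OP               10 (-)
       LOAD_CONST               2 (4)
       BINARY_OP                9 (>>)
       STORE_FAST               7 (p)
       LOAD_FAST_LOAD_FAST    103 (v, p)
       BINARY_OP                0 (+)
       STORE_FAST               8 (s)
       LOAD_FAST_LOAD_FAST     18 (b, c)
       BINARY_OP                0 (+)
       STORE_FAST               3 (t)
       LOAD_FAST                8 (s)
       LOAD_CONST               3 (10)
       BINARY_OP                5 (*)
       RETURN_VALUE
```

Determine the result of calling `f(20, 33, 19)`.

610

LOAD_FAST_LOAD_FAST b,c → push 33,19. Stack: [33, 19]
BINARY_OP + → 33 + 19 = 52. Stack: [52]
LOAD_CONST → push 11. Stack: [52, 11]
LOAD_FAST a → push 20. Stack: [52, 11, 20]
BINARY_OP % → 11 % 20 = 11. Stack: [52, 11]
BINARY_OP - → 52 - 11 = 41. Stack: [41]
STORE_FAST t → t=41. Stack: []
LOAD_FAST_LOAD_FAST a,t → push 20,41. Stack: [20, 41]
BINARY_OP - → 20 - 41 = -21. Stack: [-21]
STORE_FAST n → n=-21. Stack: []
LOAD_FAST n → push -21. Stack: [-21]
LOAD_CONST → push 4. Stack: [-21, 4]
BINARY_OP >> → -21 >> 4 = -2. Stack: [-2]
LOAD_FAST_LOAD_FAST c,n → push 19,-21. Stack: [-2, 19, -21]
BINARY_OP - → 19 - -21 = 40. Stack: [-2, 40]
BINARY_OP + → -2 + 40 = 38. Stack: [38]
STORE_FAST y → y=38. Stack: []
LOAD_FAST_LOAD_FAST a,t → push 20,41. Stack: [20, 41]
BINARY_OP + → 20 + 41 = 61. Stack: [61]
STORE_FAST v → v=61. Stack: []
LOAD_FAST_LOAD_FAST v,v → push 61,61. Stack: [61, 61]
BINARY_OP - → 61 - 61 = 0. Stack: [0]
LOAD_CONST → push 4. Stack: [0, 4]
BINARY_OP >> → 0 >> 4 = 0. Stack: [0]
STORE_FAST p → p=0. Stack: []
LOAD_FAST_LOAD_FAST v,p → push 61,0. Stack: [61, 0]
BINARY_OP + → 61 + 0 = 61. Stack: [61]
STORE_FAST s → s=61. Stack: []
LOAD_FAST_LOAD_FAST b,c → push 33,19. Stack: [33, 19]
BINARY_OP + → 33 + 19 = 52. Stack: [52]
STORE_FAST t → t=52. Stack: []
LOAD_FAST s → push 61. Stack: [61]
LOAD_CONST → push 10. Stack: [61, 10]
BINARY_OP * → 61 * 10 = 610. Stack: [610]
RETURN_VALUE → return 610.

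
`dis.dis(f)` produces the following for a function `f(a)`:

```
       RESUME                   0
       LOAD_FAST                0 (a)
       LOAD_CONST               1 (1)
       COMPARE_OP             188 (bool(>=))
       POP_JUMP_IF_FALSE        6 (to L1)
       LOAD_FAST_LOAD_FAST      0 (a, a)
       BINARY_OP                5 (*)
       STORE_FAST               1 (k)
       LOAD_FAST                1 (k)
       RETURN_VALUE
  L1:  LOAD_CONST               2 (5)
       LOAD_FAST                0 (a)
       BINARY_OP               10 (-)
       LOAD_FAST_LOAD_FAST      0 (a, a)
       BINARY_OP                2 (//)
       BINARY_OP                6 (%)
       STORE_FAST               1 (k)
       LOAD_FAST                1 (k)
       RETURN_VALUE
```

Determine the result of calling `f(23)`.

529

LOAD_FAST a → push 23. Stack: [23]
LOAD_CONST → push 1. Stack: [23, 1]
COMPARE_OP bool(>=) → 23 vs 1 = True. Stack: [True]
POP_JUMP_IF_FALSE → pop True; no jump. Stack: []
LOAD_FAST_LOAD_FAST a,a → push 23,23. Stack: [23, 23]
BINARY_OP * → 23 * 23 = 529. Stack: [529]
STORE_FAST k → k=529. Stack: []
LOAD_FAST k → push 529. Stack: [529]
RETURN_VALUE → return 529.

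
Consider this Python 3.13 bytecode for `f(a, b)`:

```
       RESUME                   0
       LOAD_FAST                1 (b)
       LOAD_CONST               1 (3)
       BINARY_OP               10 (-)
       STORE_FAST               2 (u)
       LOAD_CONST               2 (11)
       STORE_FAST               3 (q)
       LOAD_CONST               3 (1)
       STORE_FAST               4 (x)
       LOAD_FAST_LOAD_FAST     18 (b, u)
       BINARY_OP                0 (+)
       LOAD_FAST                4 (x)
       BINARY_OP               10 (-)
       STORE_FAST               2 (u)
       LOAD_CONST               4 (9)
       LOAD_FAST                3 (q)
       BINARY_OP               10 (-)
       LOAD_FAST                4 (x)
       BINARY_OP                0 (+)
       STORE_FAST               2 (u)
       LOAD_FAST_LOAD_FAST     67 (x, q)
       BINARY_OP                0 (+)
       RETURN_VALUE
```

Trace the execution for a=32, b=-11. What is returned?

12

LOAD_FAST b → push -11. Stack: [-11]
LOAD_CONST → push 3. Stack: [-11, 3]
BINARY_OP - → -11 - 3 = -14. Stack: [-14]
STORE_FAST u → u=-14. Stack: []
LOAD_CONST → push 11. Stack: [11]
STORE_FAST q → q=11. Stack: []
LOAD_CONST → push 1. Stack: [1]
STORE_FAST x → x=1. Stack: []
LOAD_FAST_LOAD_FAST b,u → push -11,-14. Stack: [-11, -14]
BINARY_OP + → -11 + -14 = -25. Stack: [-25]
LOAD_FAST x → push 1. Stack: [-25, 1]
BINARY_OP - → -25 - 1 = -26. Stack: [-26]
STORE_FAST u → u=-26. Stack: []
LOAD_CONST → push 9. Stack: [9]
LOAD_FAST q → push 11. Stack: [9, 11]
BINARY_OP - → 9 - 11 = -2. Stack: [-2]
LOAD_FAST x → push 1. Stack: [-2, 1]
BINARY_OP + → -2 + 1 = -1. Stack: [-1]
STORE_FAST u → u=-1. Stack: []
LOAD_FAST_LOAD_FAST x,q → push 1,11. Stack: [1, 11]
BINARY_OP + → 1 + 11 = 12. Stack: [12]
RETURN_VALUE → return 12.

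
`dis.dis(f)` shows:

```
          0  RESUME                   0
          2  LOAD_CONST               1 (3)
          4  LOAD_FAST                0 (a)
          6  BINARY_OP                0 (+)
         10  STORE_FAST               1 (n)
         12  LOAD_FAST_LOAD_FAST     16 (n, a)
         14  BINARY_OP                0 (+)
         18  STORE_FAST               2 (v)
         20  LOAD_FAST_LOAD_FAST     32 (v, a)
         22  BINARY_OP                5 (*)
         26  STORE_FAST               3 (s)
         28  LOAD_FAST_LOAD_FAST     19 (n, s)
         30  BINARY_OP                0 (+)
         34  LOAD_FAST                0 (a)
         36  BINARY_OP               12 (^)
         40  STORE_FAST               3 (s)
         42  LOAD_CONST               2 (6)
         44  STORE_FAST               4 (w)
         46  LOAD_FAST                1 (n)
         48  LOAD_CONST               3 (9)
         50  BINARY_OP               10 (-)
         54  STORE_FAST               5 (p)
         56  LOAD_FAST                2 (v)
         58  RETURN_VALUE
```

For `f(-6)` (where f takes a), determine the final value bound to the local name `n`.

LOAD_CONST → push 3. Stack: [3]
LOAD_FAST a → push -6. Stack: [3, -6]
BINARY_OP + → 3 + -6 = -3. Stack: [-3]
STORE_FAST n → n=-3. Stack: []
LOAD_FAST_LOAD_FAST n,a → push -3,-6. Stack: [-3, -6]
BINARY_OP + → -3 + -6 = -9. Stack: [-9]
STORE_FAST v → v=-9. Stack: []
LOAD_FAST_LOAD_FAST v,a → push -9,-6. Stack: [-9, -6]
BINARY_OP * → -9 * -6 = 54. Stack: [54]
STORE_FAST s → s=54. Stack: []
LOAD_FAST_LOAD_FAST n,s → push -3,54. Stack: [-3, 54]
BINARY_OP + → -3 + 54 = 51. Stack: [51]
LOAD_FAST a → push -6. Stack: [51, -6]
BINARY_OP ^ → 51 ^ -6 = -55. Stack: [-55]
STORE_FAST s → s=-55. Stack: []
LOAD_CONST → push 6. Stack: [6]
STORE_FAST w → w=6. Stack: []
LOAD_FAST n → push -3. Stack: [-3]
LOAD_CONST → push 9. Stack: [-3, 9]
BINARY_OP - → -3 - 9 = -12. Stack: [-12]
STORE_FAST p → p=-12. Stack: []
LOAD_FAST v → push -9. Stack: [-9]
RETURN_VALUE → return -9.

-3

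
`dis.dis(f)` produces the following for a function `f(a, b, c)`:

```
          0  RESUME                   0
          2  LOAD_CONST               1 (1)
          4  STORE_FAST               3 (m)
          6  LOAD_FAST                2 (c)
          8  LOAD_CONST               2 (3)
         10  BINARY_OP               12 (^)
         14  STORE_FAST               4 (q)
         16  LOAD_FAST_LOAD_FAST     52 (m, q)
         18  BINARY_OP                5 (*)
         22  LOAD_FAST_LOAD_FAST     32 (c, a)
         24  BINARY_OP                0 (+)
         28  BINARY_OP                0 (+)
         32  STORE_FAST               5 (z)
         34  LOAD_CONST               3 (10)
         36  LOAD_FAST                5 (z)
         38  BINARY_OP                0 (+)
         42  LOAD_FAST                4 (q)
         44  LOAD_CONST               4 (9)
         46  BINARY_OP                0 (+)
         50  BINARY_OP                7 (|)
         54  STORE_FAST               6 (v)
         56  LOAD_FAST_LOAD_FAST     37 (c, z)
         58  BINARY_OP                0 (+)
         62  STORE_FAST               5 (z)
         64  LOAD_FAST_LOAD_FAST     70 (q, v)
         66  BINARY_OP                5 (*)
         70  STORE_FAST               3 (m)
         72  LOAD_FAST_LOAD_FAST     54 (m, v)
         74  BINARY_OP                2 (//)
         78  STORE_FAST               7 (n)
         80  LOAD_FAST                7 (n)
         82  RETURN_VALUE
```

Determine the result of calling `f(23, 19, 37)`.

38

LOAD_CONST → push 1. Stack: [1]
STORE_FAST m → m=1. Stack: []
LOAD_FAST c → push 37. Stack: [37]
LOAD_CONST → push 3. Stack: [37, 3]
BINARY_OP ^ → 37 ^ 3 = 38. Stack: [38]
STORE_FAST q → q=38. Stack: []
LOAD_FAST_LOAD_FAST m,q → push 1,38. Stack: [1, 38]
BINARY_OP * → 1 * 38 = 38. Stack: [38]
LOAD_FAST_LOAD_FAST c,a → push 37,23. Stack: [38, 37, 23]
BINARY_OP + → 37 + 23 = 60. Stack: [38, 60]
BINARY_OP + → 38 + 60 = 98. Stack: [98]
STORE_FAST z → z=98. Stack: []
LOAD_CONST → push 10. Stack: [10]
LOAD_FAST z → push 98. Stack: [10, 98]
BINARY_OP + → 10 + 98 = 108. Stack: [108]
LOAD_FAST q → push 38. Stack: [108, 38]
LOAD_CONST → push 9. Stack: [108, 38, 9]
BINARY_OP + → 38 + 9 = 47. Stack: [108, 47]
BINARY_OP | → 108 | 47 = 111. Stack: [111]
STORE_FAST v → v=111. Stack: []
LOAD_FAST_LOAD_FAST c,z → push 37,98. Stack: [37, 98]
BINARY_OP + → 37 + 98 = 135. Stack: [135]
STORE_FAST z → z=135. Stack: []
LOAD_FAST_LOAD_FAST q,v → push 38,111. Stack: [38, 111]
BINARY_OP * → 38 * 111 = 4218. Stack: [4218]
STORE_FAST m → m=4218. Stack: []
LOAD_FAST_LOAD_FAST m,v → push 4218,111. Stack: [4218, 111]
BINARY_OP // → 4218 // 111 = 38. Stack: [38]
STORE_FAST n → n=38. Stack: []
LOAD_FAST n → push 38. Stack: [38]
RETURN_VALUE → return 38.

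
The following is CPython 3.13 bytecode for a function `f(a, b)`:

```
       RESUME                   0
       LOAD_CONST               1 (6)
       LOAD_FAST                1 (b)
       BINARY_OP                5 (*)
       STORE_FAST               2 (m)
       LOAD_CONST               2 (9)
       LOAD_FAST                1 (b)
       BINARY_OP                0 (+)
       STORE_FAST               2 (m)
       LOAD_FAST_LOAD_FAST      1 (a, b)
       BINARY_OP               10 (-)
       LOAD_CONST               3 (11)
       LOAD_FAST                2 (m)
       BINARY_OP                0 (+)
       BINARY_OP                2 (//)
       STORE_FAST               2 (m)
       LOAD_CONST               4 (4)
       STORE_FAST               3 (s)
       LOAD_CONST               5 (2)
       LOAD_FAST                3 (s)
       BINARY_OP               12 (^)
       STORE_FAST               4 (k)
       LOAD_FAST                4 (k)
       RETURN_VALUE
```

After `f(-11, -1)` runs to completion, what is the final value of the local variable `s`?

4

LOAD_CONST → push 6. Stack: [6]
LOAD_FAST b → push -1. Stack: [6, -1]
BINARY_OP * → 6 * -1 = -6. Stack: [-6]
STORE_FAST m → m=-6. Stack: []
LOAD_CONST → push 9. Stack: [9]
LOAD_FAST b → push -1. Stack: [9, -1]
BINARY_OP + → 9 + -1 = 8. Stack: [8]
STORE_FAST m → m=8. Stack: []
LOAD_FAST_LOAD_FAST a,b → push -11,-1. Stack: [-11, -1]
BINARY_OP - → -11 - -1 = -10. Stack: [-10]
LOAD_CONST → push 11. Stack: [-10, 11]
LOAD_FAST m → push 8. Stack: [-10, 11, 8]
BINARY_OP + → 11 + 8 = 19. Stack: [-10, 19]
BINARY_OP // → -10 // 19 = -1. Stack: [-1]
STORE_FAST m → m=-1. Stack: []
LOAD_CONST → push 4. Stack: [4]
STORE_FAST s → s=4. Stack: []
LOAD_CONST → push 2. Stack: [2]
LOAD_FAST s → push 4. Stack: [2, 4]
BINARY_OP ^ → 2 ^ 4 = 6. Stack: [6]
STORE_FAST k → k=6. Stack: []
LOAD_FAST k → push 6. Stack: [6]
RETURN_VALUE → return 6.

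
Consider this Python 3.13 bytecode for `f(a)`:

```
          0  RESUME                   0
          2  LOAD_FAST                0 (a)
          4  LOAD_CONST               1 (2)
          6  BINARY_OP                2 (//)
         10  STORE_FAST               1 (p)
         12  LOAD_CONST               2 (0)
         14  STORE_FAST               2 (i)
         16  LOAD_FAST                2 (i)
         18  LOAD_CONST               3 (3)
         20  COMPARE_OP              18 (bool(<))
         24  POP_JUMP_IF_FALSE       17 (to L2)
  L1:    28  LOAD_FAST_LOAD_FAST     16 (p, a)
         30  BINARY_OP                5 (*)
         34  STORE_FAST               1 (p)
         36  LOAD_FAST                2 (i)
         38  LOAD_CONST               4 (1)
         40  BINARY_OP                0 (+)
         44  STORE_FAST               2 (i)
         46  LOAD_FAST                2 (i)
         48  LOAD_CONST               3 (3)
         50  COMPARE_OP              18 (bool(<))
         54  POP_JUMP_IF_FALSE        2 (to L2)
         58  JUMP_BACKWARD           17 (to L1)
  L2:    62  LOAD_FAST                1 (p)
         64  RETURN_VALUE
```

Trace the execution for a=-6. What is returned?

LOAD_FAST a → push -6. Stack: [-6]
LOAD_CONST → push 2. Stack: [-6, 2]
BINARY_OP // → -6 // 2 = -3. Stack: [-3]
STORE_FAST p → p=-3. Stack: []
LOAD_CONST → push 0. Stack: [0]
STORE_FAST i → i=0. Stack: []
LOAD_FAST i → push 0. Stack: [0]
LOAD_CONST → push 3. Stack: [0, 3]
COMPARE_OP bool(<) → 0 vs 3 = True. Stack: [True]
POP_JUMP_IF_FALSE → pop True; no jump. Stack: []
LOAD_FAST_LOAD_FAST p,a → push -3,-6. Stack: [-3, -6]
BINARY_OP * → -3 * -6 = 18. Stack: [18]
STORE_FAST p → p=18. Stack: []
LOAD_FAST i → push 0. Stack: [0]
LOAD_CONST → push 1. Stack: [0, 1]
BINARY_OP + → 0 + 1 = 1. Stack: [1]
STORE_FAST i → i=1. Stack: []
LOAD_FAST i → push 1. Stack: [1]
LOAD_CONST → push 3. Stack: [1, 3]
COMPARE_OP bool(<) → 1 vs 3 = True. Stack: [True]
POP_JUMP_IF_FALSE → pop True; no jump. Stack: []
LOAD_FAST_LOAD_FAST p,a → push 18,-6. Stack: [18, -6]
BINARY_OP * → 18 * -6 = -108. Stack: [-108]
STORE_FAST p → p=-108. Stack: []
LOAD_FAST i → push 1. Stack: [1]
LOAD_CONST → push 1. Stack: [1, 1]
BINARY_OP + → 1 + 1 = 2. Stack: [2]
STORE_FAST i → i=2. Stack: []
LOAD_FAST i → push 2. Stack: [2]
LOAD_CONST → push 3. Stack: [2, 3]
COMPARE_OP bool(<) → 2 vs 3 = True. Stack: [True]
POP_JUMP_IF_FALSE → pop True; no jump. Stack: []
LOAD_FAST_LOAD_FAST p,a → push -108,-6. Stack: [-108, -6]
BINARY_OP * → -108 * -6 = 648. Stack: [648]
STORE_FAST p → p=648. Stack: []
LOAD_FAST i → push 2. Stack: [2]
LOAD_CONST → push 1. Stack: [2, 1]
BINARY_OP + → 2 + 1 = 3. Stack: [3]
STORE_FAST i → i=3. Stack: []
LOAD_FAST i → push 3. Stack: [3]
LOAD_CONST → push 3. Stack: [3, 3]
COMPARE_OP bool(<) → 3 vs 3 = False. Stack: [False]
POP_JUMP_IF_FALSE → pop False; jump. Stack: []
LOAD_FAST p → push 648. Stack: [648]
RETURN_VALUE → return 648.

648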